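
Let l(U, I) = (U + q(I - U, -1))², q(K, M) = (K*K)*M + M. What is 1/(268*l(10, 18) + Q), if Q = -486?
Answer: 1/810214 ≈ 1.2342e-6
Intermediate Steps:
q(K, M) = M + M*K² (q(K, M) = K²*M + M = M*K² + M = M + M*K²)
l(U, I) = (-1 + U - (I - U)²)² (l(U, I) = (U - (1 + (I - U)²))² = (U + (-1 - (I - U)²))² = (-1 + U - (I - U)²)²)
1/(268*l(10, 18) + Q) = 1/(268*(1 + (18 - 1*10)² - 1*10)² - 486) = 1/(268*(1 + (18 - 10)² - 10)² - 486) = 1/(268*(1 + 8² - 10)² - 486) = 1/(268*(1 + 64 - 10)² - 486) = 1/(268*55² - 486) = 1/(268*3025 - 486) = 1/(810700 - 486) = 1/810214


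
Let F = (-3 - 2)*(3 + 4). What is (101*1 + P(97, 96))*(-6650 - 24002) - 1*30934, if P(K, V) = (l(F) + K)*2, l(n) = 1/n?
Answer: -317503286/35 ≈ -9.0715e+6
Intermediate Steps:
F = -35 (F = -5*7 = -35)
P(K, V) = -2/35 + 2*K (P(K, V) = (1/(-35) + K)*2 = (-1/35 + K)*2 = -2/35 + 2*K)
(101*1 + P(97, 96))*(-6650 - 24002) - 1*30934 = (101*1 + (-2/35 + 2*97))*(-6650 - 24002) - 1*30934 = (101 + (-2/35 + 194))*(-30652) - 30934 = (101 + 6788/35)*(-30652) - 30934 = (10323/35)*(-30652) - 30934 = -316420596/35 - 30934 = -317503286/35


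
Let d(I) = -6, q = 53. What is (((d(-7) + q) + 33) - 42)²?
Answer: 1444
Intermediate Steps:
(((d(-7) + q) + 33) - 42)² = (((-6 + 53) + 33) - 42)² = ((47 + 33) - 42)² = (80 - 42)² = 38² = 1444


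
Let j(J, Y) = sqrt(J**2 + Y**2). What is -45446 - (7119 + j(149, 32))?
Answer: -52565 - 5*sqrt(929) ≈ -52717.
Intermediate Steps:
-45446 - (7119 + j(149, 32)) = -45446 - (7119 + sqrt(149**2 + 32**2)) = -45446 - (7119 + sqrt(22201 + 1024)) = -45446 - (7119 + sqrt(23225)) = -45446 - (7119 + 5*sqrt(929)) = -45446 + (-7119 - 5*sqrt(929)) = -52565 - 5*sqrt(929)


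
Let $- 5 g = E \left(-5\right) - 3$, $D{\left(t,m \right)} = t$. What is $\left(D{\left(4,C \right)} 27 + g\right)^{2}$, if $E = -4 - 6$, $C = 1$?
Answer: $\frac{243049}{25} \approx 9722.0$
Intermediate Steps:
$E = -10$ ($E = -4 - 6 = -10$)
$g = - \frac{47}{5}$ ($g = - \frac{\left(-10\right) \left(-5\right) - 3}{5} = - \frac{50 - 3}{5} = \left(- \frac{1}{5}\right) 47 = - \frac{47}{5} \approx -9.4$)
$\left(D{\left(4,C \right)} 27 + g\right)^{2} = \left(4 \cdot 27 - \frac{47}{5}\right)^{2} = \left(108 - \frac{47}{5}\right)^{2} = \left(\frac{493}{5}\right)^{2} = \frac{243049}{25}$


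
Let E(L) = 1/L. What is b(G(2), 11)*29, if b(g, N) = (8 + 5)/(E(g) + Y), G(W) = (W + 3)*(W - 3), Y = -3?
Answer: -1885/16 ≈ -117.81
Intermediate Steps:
G(W) = (-3 + W)*(3 + W) (G(W) = (3 + W)*(-3 + W) = (-3 + W)*(3 + W))
b(g, N) = 13/(-3 + 1/g) (b(g, N) = (8 + 5)/(1/g - 3) = 13/(-3 + 1/g))
b(G(2), 11)*29 = -13*(-9 + 2²)/(-1 + 3*(-9 + 2²))*29 = -13*(-9 + 4)/(-1 + 3*(-9 + 4))*29 = -13*(-5)/(-1 + 3*(-5))*29 = -13*(-5)/(-1 - 15)*29 = -13*(-5)/(-16)*29 = -13*(-5)*(-1/16)*29 = -65/16*29 = -1885/16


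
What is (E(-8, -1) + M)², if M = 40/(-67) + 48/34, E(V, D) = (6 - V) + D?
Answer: 247590225/1297321 ≈ 190.85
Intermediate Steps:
E(V, D) = 6 + D - V
M = 928/1139 (M = 40*(-1/67) + 48*(1/34) = -40/67 + 24/17 = 928/1139 ≈ 0.81475)
(E(-8, -1) + M)² = ((6 - 1 - 1*(-8)) + 928/1139)² = ((6 - 1 + 8) + 928/1139)² = (13 + 928/1139)² = (15735/1139)² = 247590225/1297321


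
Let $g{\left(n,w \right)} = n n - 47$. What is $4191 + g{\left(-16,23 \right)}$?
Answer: $4400$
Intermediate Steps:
$g{\left(n,w \right)} = -47 + n^{2}$ ($g{\left(n,w \right)} = n^{2} - 47 = -47 + n^{2}$)
$4191 + g{\left(-16,23 \right)} = 4191 - \left(47 - \left(-16\right)^{2}\right) = 4191 + \left(-47 + 256\right) = 4191 + 209 = 4400$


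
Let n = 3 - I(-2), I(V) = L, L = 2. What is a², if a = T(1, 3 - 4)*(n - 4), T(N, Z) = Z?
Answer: 9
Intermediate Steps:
I(V) = 2
n = 1 (n = 3 - 1*2 = 3 - 2 = 1)
a = 3 (a = (3 - 4)*(1 - 4) = -1*(-3) = 3)
a² = 3² = 9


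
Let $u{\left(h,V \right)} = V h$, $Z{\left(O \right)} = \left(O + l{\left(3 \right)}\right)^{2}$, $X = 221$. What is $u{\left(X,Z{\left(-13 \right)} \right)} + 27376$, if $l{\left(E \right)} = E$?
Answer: $49476$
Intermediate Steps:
$Z{\left(O \right)} = \left(3 + O\right)^{2}$ ($Z{\left(O \right)} = \left(O + 3\right)^{2} = \left(3 + O\right)^{2}$)
$u{\left(X,Z{\left(-13 \right)} \right)} + 27376 = \left(3 - 13\right)^{2} \cdot 221 + 27376 = \left(-10\right)^{2} \cdot 221 + 27376 = 100 \cdot 221 + 27376 = 22100 + 27376 = 49476$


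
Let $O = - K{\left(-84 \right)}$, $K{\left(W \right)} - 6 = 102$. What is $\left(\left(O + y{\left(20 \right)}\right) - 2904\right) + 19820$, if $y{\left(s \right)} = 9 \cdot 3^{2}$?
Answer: $16889$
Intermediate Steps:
$K{\left(W \right)} = 108$ ($K{\left(W \right)} = 6 + 102 = 108$)
$O = -108$ ($O = \left(-1\right) 108 = -108$)
$y{\left(s \right)} = 81$ ($y{\left(s \right)} = 9 \cdot 9 = 81$)
$\left(\left(O + y{\left(20 \right)}\right) - 2904\right) + 19820 = \left(\left(-108 + 81\right) - 2904\right) + 19820 = \left(-27 - 2904\right) + 19820 = -2931 + 19820 = 16889$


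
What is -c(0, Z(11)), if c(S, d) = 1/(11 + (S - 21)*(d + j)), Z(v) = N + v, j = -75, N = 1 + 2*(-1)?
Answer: -1/1376 ≈ -0.00072674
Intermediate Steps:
N = -1 (N = 1 - 2 = -1)
Z(v) = -1 + v
c(S, d) = 1/(11 + (-75 + d)*(-21 + S)) (c(S, d) = 1/(11 + (S - 21)*(d - 75)) = 1/(11 + (-21 + S)*(-75 + d)) = 1/(11 + (-75 + d)*(-21 + S)))
-c(0, Z(11)) = -1/(1586 - 75*0 - 21*(-1 + 11) + 0*(-1 + 11)) = -1/(1586 + 0 - 21*10 + 0*10) = -1/(1586 + 0 - 210 + 0) = -1/1376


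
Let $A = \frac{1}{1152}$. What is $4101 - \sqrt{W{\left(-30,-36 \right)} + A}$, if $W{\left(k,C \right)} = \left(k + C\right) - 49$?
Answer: $4101 - \frac{i \sqrt{264958}}{48} \approx 4101.0 - 10.724 i$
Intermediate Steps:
$W{\left(k,C \right)} = -49 + C + k$ ($W{\left(k,C \right)} = \left(C + k\right) - 49 = -49 + C + k$)
$A = \frac{1}{1152} \approx 0.00086806$
$4101 - \sqrt{W{\left(-30,-36 \right)} + A} = 4101 - \sqrt{\left(-49 - 36 - 30\right) + \frac{1}{1152}} = 4101 - \sqrt{-115 + \frac{1}{1152}} = 4101 - \sqrt{- \frac{132479}{1152}} = 4101 - \frac{i \sqrt{264958}}{48}$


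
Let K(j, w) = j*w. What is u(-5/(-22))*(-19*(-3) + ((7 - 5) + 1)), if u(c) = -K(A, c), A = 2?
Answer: -300/11 ≈ -27.273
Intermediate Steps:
u(c) = -2*c
u(-5/(-22))*(-19*(-3) + ((7 - 5) + 1)) = (-(-10)/(-22))*(-19*(-3) + ((7 - 5) + 1)) = (-(-10)*(-1)/22)*(57 + (2 + 1)) = (-2*5/22)*(57 + 3) = -5/11*60 = -300/11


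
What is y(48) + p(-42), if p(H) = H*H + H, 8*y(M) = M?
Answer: 1728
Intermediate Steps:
y(M) = M/8
p(H) = H + H² (p(H) = H² + H = H + H²)
y(48) + p(-42) = (⅛)*48 - 42*(1 - 42) = 6 - 42*(-41) = 6 + 1722 = 1728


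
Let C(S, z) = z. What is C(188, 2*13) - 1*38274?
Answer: -38248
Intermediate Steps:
C(188, 2*13) - 1*38274 = 2*13 - 1*38274 = 26 - 38274 = -38248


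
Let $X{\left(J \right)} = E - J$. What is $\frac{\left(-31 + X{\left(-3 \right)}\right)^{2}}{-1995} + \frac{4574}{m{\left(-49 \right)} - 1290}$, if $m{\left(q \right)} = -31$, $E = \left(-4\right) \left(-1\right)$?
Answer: $- \frac{3295342}{878465} \approx -3.7513$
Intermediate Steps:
$E = 4$
$X{\left(J \right)} = 4 - J$
$\frac{\left(-31 + X{\left(-3 \right)}\right)^{2}}{-1995} + \frac{4574}{m{\left(-49 \right)} - 1290} = \frac{\left(-31 + \left(4 - -3\right)\right)^{2}}{-1995} + \frac{4574}{-31 - 1290} = \left(-31 + \left(4 + 3\right)\right)^{2} \left(- \frac{1}{1995}\right) + \frac{4574}{-1321} = \left(-31 + 7\right)^{2} \left(- \frac{1}{1995}\right) + 4574 \left(- \frac{1}{1321}\right) = \left(-24\right)^{2} \left(- \frac{1}{1995}\right) - \frac{4574}{1321} = 576 \left(- \frac{1}{1995}\right) - \frac{4574}{1321} = - \frac{192}{665} - \frac{4574}{1321} = - \frac{3295342}{878465}$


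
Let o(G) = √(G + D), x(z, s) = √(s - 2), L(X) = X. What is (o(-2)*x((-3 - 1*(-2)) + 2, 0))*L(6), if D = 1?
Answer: -6*√2 ≈ -8.4853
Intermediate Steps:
x(z, s) = √(-2 + s)
o(G) = √(1 + G) (o(G) = √(G + 1) = √(1 + G))
(o(-2)*x((-3 - 1*(-2)) + 2, 0))*L(6) = (√(1 - 2)*√(-2 + 0))*6 = (√(-1)*√(-2))*6 = (I*(I*√2))*6 = -√2*6 = -6*√2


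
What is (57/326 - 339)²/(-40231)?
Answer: -12200748849/4275589756 ≈ -2.8536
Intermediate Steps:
(57/326 - 339)²/(-40231) = (57*(1/326) - 339)²*(-1/40231) = (57/326 - 339)²*(-1/40231) = (-110457/326)²*(-1/40231) = (12200748849/106276)*(-1/40231) = -12200748849/4275589756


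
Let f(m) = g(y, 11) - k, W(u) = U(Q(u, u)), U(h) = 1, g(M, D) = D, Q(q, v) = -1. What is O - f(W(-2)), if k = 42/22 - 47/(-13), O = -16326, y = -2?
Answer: -2335401/143 ≈ -16331.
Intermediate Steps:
W(u) = 1
k = 790/143 (k = 42*(1/22) - 47*(-1/13) = 21/11 + 47/13 = 790/143 ≈ 5.5245)
f(m) = 783/143 (f(m) = 11 - 1*790/143 = 11 - 790/143 = 783/143)
O - f(W(-2)) = -16326 - 1*783/143 = -16326 - 783/143 = -2335401/143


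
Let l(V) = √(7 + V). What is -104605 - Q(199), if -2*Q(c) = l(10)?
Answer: -104605 + √17/2 ≈ -1.0460e+5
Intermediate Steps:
Q(c) = -√17/2 (Q(c) = -√(7 + 10)/2 = -√17/2)
-104605 - Q(199) = -104605 - (-1)*√17/2 = -104605 + √17/2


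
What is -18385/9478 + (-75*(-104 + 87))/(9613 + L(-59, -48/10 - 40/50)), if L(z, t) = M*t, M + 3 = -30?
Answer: -840240515/464317742 ≈ -1.8096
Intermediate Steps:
M = -33 (M = -3 - 30 = -33)
L(z, t) = -33*t
-18385/9478 + (-75*(-104 + 87))/(9613 + L(-59, -48/10 - 40/50)) = -18385/9478 + (-75*(-104 + 87))/(9613 - 33*(-48/10 - 40/50)) = -18385*1/9478 + (-75*(-17))/(9613 - 33*(-48*1/10 - 40*1/50)) = -18385/9478 + 1275/(9613 - 33*(-24/5 - 4/5)) = -18385/9478 + 1275/(9613 - 33*(-28/5)) = -18385/9478 + 1275/(9613 + 924/5) = -18385/9478 + 1275/(48989/5) = -18385/9478 + 1275*(5/48989) = -18385/9478 + 6375/48989 = -840240515/464317742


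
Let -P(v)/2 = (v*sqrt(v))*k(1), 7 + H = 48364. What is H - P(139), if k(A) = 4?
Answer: 48357 + 1112*sqrt(139) ≈ 61467.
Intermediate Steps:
H = 48357 (H = -7 + 48364 = 48357)
P(v) = -8*v**(3/2) (P(v) = -2*v*sqrt(v)*4 = -2*v**(3/2)*4 = -8*v**(3/2))
H - P(139) = 48357 - (-8)*139**(3/2) = 48357 - (-8)*139*sqrt(139) = 48357 - (-1112)*sqrt(139) = 48357 + 1112*sqrt(139)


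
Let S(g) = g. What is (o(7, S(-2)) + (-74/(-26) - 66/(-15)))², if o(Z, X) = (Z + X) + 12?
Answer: 2483776/4225 ≈ 587.88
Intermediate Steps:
o(Z, X) = 12 + X + Z (o(Z, X) = (X + Z) + 12 = 12 + X + Z)
(o(7, S(-2)) + (-74/(-26) - 66/(-15)))² = ((12 - 2 + 7) + (-74/(-26) - 66/(-15)))² = (17 + (-74*(-1/26) - 66*(-1/15)))² = (17 + (37/13 + 22/5))² = (17 + 471/65)² = (1576/65)² = 2483776/4225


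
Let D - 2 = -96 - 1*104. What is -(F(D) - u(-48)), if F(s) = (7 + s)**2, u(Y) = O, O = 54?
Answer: -36427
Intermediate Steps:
u(Y) = 54
D = -198 (D = 2 + (-96 - 1*104) = 2 + (-96 - 104) = 2 - 200 = -198)
-(F(D) - u(-48)) = -((7 - 198)**2 - 1*54) = -((-191)**2 - 54) = -(36481 - 54) = -1*36427 = -36427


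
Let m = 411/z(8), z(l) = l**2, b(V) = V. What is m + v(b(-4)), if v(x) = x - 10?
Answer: -485/64 ≈ -7.5781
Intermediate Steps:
v(x) = -10 + x
m = 411/64 (m = 411/(8**2) = 411/64 ≈ 6.4219)
m + v(b(-4)) = 411/64 + (-10 - 4) = 411/64 - 14 = -485/64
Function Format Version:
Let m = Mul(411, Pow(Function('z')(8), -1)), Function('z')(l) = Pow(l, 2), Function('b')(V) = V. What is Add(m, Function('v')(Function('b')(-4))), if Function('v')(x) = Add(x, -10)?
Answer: Rational(-485, 64) ≈ -7.5781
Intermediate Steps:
Function('v')(x) = Add(-10, x)
m = Rational(411, 64) (m = Mul(411, Pow(Pow(8, 2), -1)) = Mul(411, Pow(64, -1)) = Mul(411, Rational(1, 64)) = Rational(411, 64) ≈ 6.4219)
Add(m, Function('v')(Function('b')(-4))) = Add(Rational(411, 64), Add(-10, -4)) = Add(Rational(411, 64), -14) = Rational(-485, 64)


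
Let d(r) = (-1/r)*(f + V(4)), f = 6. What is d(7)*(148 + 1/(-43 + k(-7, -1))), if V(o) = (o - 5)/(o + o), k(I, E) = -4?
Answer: -6955/56 ≈ -124.20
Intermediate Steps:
V(o) = (-5 + o)/(2*o) (V(o) = (-5 + o)/((2*o)) = (-5 + o)*(1/(2*o)) = (-5 + o)/(2*o))
d(r) = -47/(8*r) (d(r) = (-1/r)*(6 + (½)*(-5 + 4)/4) = (-1/r)*(6 + (½)*(¼)*(-1)) = (-1/r)*(6 - ⅛) = -1/r*(47/8) = -47/(8*r))
d(7)*(148 + 1/(-43 + k(-7, -1))) = (-47/8/7)*(148 + 1/(-43 - 4)) = (-47/8*⅐)*(148 + 1/(-47)) = -47*(148 - 1/47)/56 = -47/56*6955/47 = -6955/56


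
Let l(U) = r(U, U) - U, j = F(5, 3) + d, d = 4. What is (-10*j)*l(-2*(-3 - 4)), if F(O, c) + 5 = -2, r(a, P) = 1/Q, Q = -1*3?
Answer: -430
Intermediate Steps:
Q = -3
r(a, P) = -⅓ (r(a, P) = 1/(-3) = -⅓)
F(O, c) = -7 (F(O, c) = -5 - 2 = -7)
j = -3 (j = -7 + 4 = -3)
l(U) = -⅓ - U
(-10*j)*l(-2*(-3 - 4)) = (-10*(-3))*(-⅓ - (-2)*(-3 - 4)) = 30*(-⅓ - (-2)*(-7)) = 30*(-⅓ - 1*14) = 30*(-⅓ - 14) = 30*(-43/3) = -430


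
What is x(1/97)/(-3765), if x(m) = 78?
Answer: -26/1255 ≈ -0.020717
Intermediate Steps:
x(1/97)/(-3765) = 78/(-3765) = 78*(-1/3765) = -26/1255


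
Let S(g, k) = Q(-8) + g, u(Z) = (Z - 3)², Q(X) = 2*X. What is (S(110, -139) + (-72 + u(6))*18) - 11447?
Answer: -12487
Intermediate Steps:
u(Z) = (-3 + Z)²
S(g, k) = -16 + g (S(g, k) = 2*(-8) + g = -16 + g)
(S(110, -139) + (-72 + u(6))*18) - 11447 = ((-16 + 110) + (-72 + (-3 + 6)²)*18) - 11447 = (94 + (-72 + 3²)*18) - 11447 = (94 + (-72 + 9)*18) - 11447 = (94 - 63*18) - 11447 = (94 - 1134) - 11447 = -1040 - 11447 = -12487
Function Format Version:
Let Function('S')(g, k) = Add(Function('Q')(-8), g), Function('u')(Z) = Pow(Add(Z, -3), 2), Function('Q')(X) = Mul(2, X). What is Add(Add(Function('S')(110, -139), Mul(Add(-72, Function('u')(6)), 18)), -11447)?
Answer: -12487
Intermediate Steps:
Function('u')(Z) = Pow(Add(-3, Z), 2)
Function('S')(g, k) = Add(-16, g) (Function('S')(g, k) = Add(Mul(2, -8), g) = Add(-16, g))
Add(Add(Function('S')(110, -139), Mul(Add(-72, Function('u')(6)), 18)), -11447) = Add(Add(Add(-16, 110), Mul(Add(-72, Pow(Add(-3, 6), 2)), 18)), -11447) = Add(Add(94, Mul(Add(-72, Pow(3, 2)), 18)), -11447) = Add(Add(94, Mul(Add(-72, 9), 18)), -11447) = Add(Add(94, Mul(-63, 18)), -11447) = Add(Add(94, -1134), -11447) = Add(-1040, -11447) = -12487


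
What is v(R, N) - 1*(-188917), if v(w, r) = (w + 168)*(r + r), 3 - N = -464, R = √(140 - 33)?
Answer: 345829 + 934*√107 ≈ 3.5549e+5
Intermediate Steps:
R = √107 ≈ 10.344
N = 467 (N = 3 - 1*(-464) = 3 + 464 = 467)
v(w, r) = 2*r*(168 + w) (v(w, r) = (168 + w)*(2*r) = 2*r*(168 + w))
v(R, N) - 1*(-188917) = 2*467*(168 + √107) - 1*(-188917) = (156912 + 934*√107) + 188917 = 345829 + 934*√107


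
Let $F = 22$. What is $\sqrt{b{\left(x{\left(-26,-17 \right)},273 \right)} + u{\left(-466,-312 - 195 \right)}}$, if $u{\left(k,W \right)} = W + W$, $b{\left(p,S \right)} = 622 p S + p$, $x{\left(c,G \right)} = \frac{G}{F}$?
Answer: $\frac{i \sqrt{528914}}{2} \approx 363.63 i$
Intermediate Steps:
$x{\left(c,G \right)} = \frac{G}{22}$
$b{\left(p,S \right)} = p + 622 S p$ ($b{\left(p,S \right)} = 622 S p + p = p + 622 S p$)
$u{\left(k,W \right)} = 2 W$
$\sqrt{b{\left(x{\left(-26,-17 \right)},273 \right)} + u{\left(-466,-312 - 195 \right)}} = \sqrt{\frac{1}{22} \left(-17\right) \left(1 + 622 \cdot 273\right) + 2 \left(-312 - 195\right)} = \sqrt{- \frac{17 \left(1 + 169806\right)}{22} + 2 \left(-507\right)} = \sqrt{\left(- \frac{17}{22}\right) 169807 - 1014} = \sqrt{- \frac{262429}{2} - 1014} = \sqrt{- \frac{264457}{2}} = \frac{i \sqrt{528914}}{2}$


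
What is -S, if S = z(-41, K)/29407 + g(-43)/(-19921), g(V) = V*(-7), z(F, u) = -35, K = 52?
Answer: 1364106/83688121 ≈ 0.016300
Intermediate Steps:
g(V) = -7*V
S = -1364106/83688121 (S = -35/29407 - 7*(-43)/(-19921) = -35*1/29407 + 301*(-1/19921) = -5/4201 - 301/19921 = -1364106/83688121 ≈ -0.016300)
-S = -1*(-1364106/83688121) = 1364106/83688121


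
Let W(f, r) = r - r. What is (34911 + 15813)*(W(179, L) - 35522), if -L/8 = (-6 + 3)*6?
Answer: -1801817928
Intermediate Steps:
L = 144 (L = -8*(-6 + 3)*6 = -(-24)*6 = -8*(-18) = 144)
W(f, r) = 0
(34911 + 15813)*(W(179, L) - 35522) = (34911 + 15813)*(0 - 35522) = 50724*(-35522) = -1801817928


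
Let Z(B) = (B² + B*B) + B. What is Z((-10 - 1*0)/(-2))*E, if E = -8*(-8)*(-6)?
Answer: -21120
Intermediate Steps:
E = -384 (E = 64*(-6) = -384)
Z(B) = B + 2*B² (Z(B) = (B² + B²) + B = 2*B² + B = B + 2*B²)
Z((-10 - 1*0)/(-2))*E = (((-10 - 1*0)/(-2))*(1 + 2*((-10 - 1*0)/(-2))))*(-384) = (((-10 + 0)*(-½))*(1 + 2*((-10 + 0)*(-½))))*(-384) = ((-10*(-½))*(1 + 2*(-10*(-½))))*(-384) = (5*(1 + 2*5))*(-384) = (5*(1 + 10))*(-384) = (5*11)*(-384) = 55*(-384) = -21120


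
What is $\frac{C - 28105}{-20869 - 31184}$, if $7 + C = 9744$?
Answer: $\frac{18368}{52053} \approx 0.35287$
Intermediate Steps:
$C = 9737$ ($C = -7 + 9744 = 9737$)
$\frac{C - 28105}{-20869 - 31184} = \frac{9737 - 28105}{-20869 - 31184} = - \frac{18368}{-52053} = \left(-18368\right) \left(- \frac{1}{52053}\right) = \frac{18368}{52053}$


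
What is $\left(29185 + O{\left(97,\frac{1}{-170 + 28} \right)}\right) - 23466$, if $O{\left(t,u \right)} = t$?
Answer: $5816$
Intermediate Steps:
$\left(29185 + O{\left(97,\frac{1}{-170 + 28} \right)}\right) - 23466 = \left(29185 + 97\right) - 23466 = 29282 - 23466 = 5816$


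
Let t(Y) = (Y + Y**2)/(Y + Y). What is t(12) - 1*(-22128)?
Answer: 44269/2 ≈ 22135.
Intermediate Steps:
t(Y) = (Y + Y**2)/(2*Y) (t(Y) = (Y + Y**2)/((2*Y)) = (Y + Y**2)*(1/(2*Y)) = (Y + Y**2)/(2*Y))
t(12) - 1*(-22128) = (1/2 + (1/2)*12) - 1*(-22128) = (1/2 + 6) + 22128 = 13/2 + 22128 = 44269/2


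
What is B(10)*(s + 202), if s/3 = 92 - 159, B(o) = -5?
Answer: -5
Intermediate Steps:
s = -201 (s = 3*(92 - 159) = 3*(-67) = -201)
B(10)*(s + 202) = -5*(-201 + 202) = -5*1 = -5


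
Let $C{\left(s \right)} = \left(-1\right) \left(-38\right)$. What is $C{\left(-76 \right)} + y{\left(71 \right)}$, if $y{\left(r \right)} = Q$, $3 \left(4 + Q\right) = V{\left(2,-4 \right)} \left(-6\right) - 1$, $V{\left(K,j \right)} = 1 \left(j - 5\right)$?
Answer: $\frac{155}{3} \approx 51.667$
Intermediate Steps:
$V{\left(K,j \right)} = -5 + j$ ($V{\left(K,j \right)} = 1 \left(-5 + j\right) = -5 + j$)
$Q = \frac{41}{3}$ ($Q = -4 + \frac{\left(-5 - 4\right) \left(-6\right) - 1}{3} = -4 + \frac{\left(-9\right) \left(-6\right) - 1}{3} = -4 + \frac{54 - 1}{3} = -4 + \frac{1}{3} \cdot 53 = -4 + \frac{53}{3} = \frac{41}{3} \approx 13.667$)
$y{\left(r \right)} = \frac{41}{3}$
$C{\left(s \right)} = 38$
$C{\left(-76 \right)} + y{\left(71 \right)} = 38 + \frac{41}{3} = \frac{155}{3}$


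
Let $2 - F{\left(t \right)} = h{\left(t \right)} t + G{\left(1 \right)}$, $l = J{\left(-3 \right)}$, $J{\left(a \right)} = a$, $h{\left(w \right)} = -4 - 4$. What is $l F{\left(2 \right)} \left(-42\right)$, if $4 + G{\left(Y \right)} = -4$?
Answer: $3276$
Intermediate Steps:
$G{\left(Y \right)} = -8$ ($G{\left(Y \right)} = -4 - 4 = -8$)
$h{\left(w \right)} = -8$
$l = -3$
$F{\left(t \right)} = 10 + 8 t$ ($F{\left(t \right)} = 2 - \left(- 8 t - 8\right) = 2 - \left(-8 - 8 t\right) = 2 + \left(8 + 8 t\right) = 10 + 8 t$)
$l F{\left(2 \right)} \left(-42\right) = - 3 \left(10 + 8 \cdot 2\right) \left(-42\right) = - 3 \left(10 + 16\right) \left(-42\right) = \left(-3\right) 26 \left(-42\right) = \left(-78\right) \left(-42\right) = 3276$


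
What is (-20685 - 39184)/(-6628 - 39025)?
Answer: 59869/45653 ≈ 1.3114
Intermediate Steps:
(-20685 - 39184)/(-6628 - 39025) = -59869/(-45653) = -59869*(-1/45653) = 59869/45653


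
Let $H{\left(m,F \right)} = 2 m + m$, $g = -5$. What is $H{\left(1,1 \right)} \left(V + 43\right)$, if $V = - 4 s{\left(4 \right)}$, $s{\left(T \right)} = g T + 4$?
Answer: $321$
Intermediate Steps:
$s{\left(T \right)} = 4 - 5 T$ ($s{\left(T \right)} = - 5 T + 4 = 4 - 5 T$)
$H{\left(m,F \right)} = 3 m$
$V = 64$ ($V = - 4 \left(4 - 20\right) = \left(-4\right) \left(-16\right) = 64$)
$H{\left(1,1 \right)} \left(V + 43\right) = 3 \cdot 1 \left(64 + 43\right) = 3 \cdot 107 = 321$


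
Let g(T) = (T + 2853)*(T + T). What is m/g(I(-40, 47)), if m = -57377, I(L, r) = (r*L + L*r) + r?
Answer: -57377/6386360 ≈ -0.0089843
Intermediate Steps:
I(L, r) = r + 2*L*r (I(L, r) = (L*r + L*r) + r = 2*L*r + r = r + 2*L*r)
g(T) = 2*T*(2853 + T) (g(T) = (2853 + T)*(2*T) = 2*T*(2853 + T))
m/g(I(-40, 47)) = -57377*1/(94*(1 + 2*(-40))*(2853 + 47*(1 + 2*(-40)))) = -57377*1/(94*(1 - 80)*(2853 + 47*(1 - 80))) = -57377*(-1/(7426*(2853 + 47*(-79)))) = -57377*(-1/(7426*(2853 - 3713))) = -57377/(2*(-3713)*(-860)) = -57377/6386360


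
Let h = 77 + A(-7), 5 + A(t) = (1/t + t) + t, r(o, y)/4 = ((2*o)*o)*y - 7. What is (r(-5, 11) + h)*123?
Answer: 1919907/7 ≈ 2.7427e+5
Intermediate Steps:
r(o, y) = -28 + 8*y*o² (r(o, y) = 4*(((2*o)*o)*y - 7) = 4*((2*o²)*y - 7) = 4*(2*y*o² - 7) = 4*(-7 + 2*y*o²) = -28 + 8*y*o²)
A(t) = -5 + 1/t + 2*t (A(t) = -5 + ((1/t + t) + t) = -5 + ((t + 1/t) + t) = -5 + (1/t + 2*t) = -5 + 1/t + 2*t)
h = 405/7 (h = 77 + (-5 + 1/(-7) + 2*(-7)) = 77 + (-5 - ⅐ - 14) = 77 - 134/7 = 405/7 ≈ 57.857)
(r(-5, 11) + h)*123 = ((-28 + 8*11*(-5)²) + 405/7)*123 = ((-28 + 8*11*25) + 405/7)*123 = ((-28 + 2200) + 405/7)*123 = (2172 + 405/7)*123 = (15609/7)*123 = 1919907/7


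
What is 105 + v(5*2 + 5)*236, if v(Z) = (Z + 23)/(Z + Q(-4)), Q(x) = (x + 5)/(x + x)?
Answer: 84239/119 ≈ 707.89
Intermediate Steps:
Q(x) = (5 + x)/(2*x) (Q(x) = (5 + x)/((2*x)) = (5 + x)*(1/(2*x)) = (5 + x)/(2*x))
v(Z) = (23 + Z)/(-⅛ + Z) (v(Z) = (Z + 23)/(Z + (½)*(5 - 4)/(-4)) = (23 + Z)/(Z + (½)*(-¼)*1) = (23 + Z)/(Z - ⅛) = (23 + Z)/(-⅛ + Z))
105 + v(5*2 + 5)*236 = 105 + (8*(23 + (5*2 + 5))/(-1 + 8*(5*2 + 5)))*236 = 105 + (8*(23 + (10 + 5))/(-1 + 8*(10 + 5)))*236 = 105 + (8*(23 + 15)/(-1 + 8*15))*236 = 105 + (8*38/(-1 + 120))*236 = 105 + (8*38/119)*236 = 105 + (8*(1/119)*38)*236 = 105 + (304/119)*236 = 105 + 71744/119 = 84239/119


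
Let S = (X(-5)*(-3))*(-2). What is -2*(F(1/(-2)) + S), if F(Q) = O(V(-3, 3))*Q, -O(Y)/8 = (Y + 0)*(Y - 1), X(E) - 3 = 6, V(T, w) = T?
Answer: -204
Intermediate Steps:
X(E) = 9 (X(E) = 3 + 6 = 9)
O(Y) = -8*Y*(-1 + Y) (O(Y) = -8*(Y + 0)*(Y - 1) = -8*Y*(-1 + Y))
S = 54 (S = (9*(-3))*(-2) = -27*(-2) = 54)
F(Q) = -96*Q (F(Q) = (8*(-3)*(1 - 1*(-3)))*Q = (8*(-3)*(1 + 3))*Q = (8*(-3)*4)*Q = -96*Q)
-2*(F(1/(-2)) + S) = -2*(-96/(-2) + 54) = -2*(-96*(-½) + 54) = -2*(48 + 54) = -2*102 = -204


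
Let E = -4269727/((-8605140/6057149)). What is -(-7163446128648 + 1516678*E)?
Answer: 11208782613147189863/4302570 ≈ 2.6051e+12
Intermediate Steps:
E = 25862372628323/8605140 (E = -4269727/((-8605140*1/6057149)) = -4269727/(-8605140/6057149) = -4269727*(-6057149/8605140) = 25862372628323/8605140 ≈ 3.0055e+6)
-(-7163446128648 + 1516678*E) = -1516678/(1/(-4723116 + 25862372628323/8605140)) = -1516678/(1/(-14780701787917/8605140)) = -1516678/(-8605140/14780701787917) = -1516678*(-14780701787917/8605140) = 11208782613147189863/4302570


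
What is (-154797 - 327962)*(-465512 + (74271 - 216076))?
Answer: 293187747603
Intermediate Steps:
(-154797 - 327962)*(-465512 + (74271 - 216076)) = -482759*(-465512 - 141805) = -482759*(-607317) = 293187747603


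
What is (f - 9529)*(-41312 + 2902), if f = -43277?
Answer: 2028278460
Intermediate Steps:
(f - 9529)*(-41312 + 2902) = (-43277 - 9529)*(-41312 + 2902) = -52806*(-38410) = 2028278460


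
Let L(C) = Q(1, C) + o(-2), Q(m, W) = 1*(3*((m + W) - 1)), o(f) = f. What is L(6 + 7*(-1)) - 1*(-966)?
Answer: 961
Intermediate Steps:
Q(m, W) = -3 + 3*W + 3*m (Q(m, W) = 1*(3*((W + m) - 1)) = 1*(3*(-1 + W + m)) = 1*(-3 + 3*W + 3*m) = -3 + 3*W + 3*m)
L(C) = -2 + 3*C (L(C) = (-3 + 3*C + 3*1) - 2 = (-3 + 3*C + 3) - 2 = 3*C - 2 = -2 + 3*C)
L(6 + 7*(-1)) - 1*(-966) = (-2 + 3*(6 + 7*(-1))) - 1*(-966) = (-2 + 3*(6 - 7)) + 966 = (-2 + 3*(-1)) + 966 = (-2 - 3) + 966 = -5 + 966 = 961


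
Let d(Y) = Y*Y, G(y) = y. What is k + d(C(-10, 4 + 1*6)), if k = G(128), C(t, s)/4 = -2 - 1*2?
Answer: 384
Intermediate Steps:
C(t, s) = -16 (C(t, s) = 4*(-2 - 1*2) = 4*(-2 - 2) = 4*(-4) = -16)
d(Y) = Y²
k = 128
k + d(C(-10, 4 + 1*6)) = 128 + (-16)² = 128 + 256 = 384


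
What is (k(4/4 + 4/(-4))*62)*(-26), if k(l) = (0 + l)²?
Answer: 0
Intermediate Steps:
k(l) = l²
(k(4/4 + 4/(-4))*62)*(-26) = ((4/4 + 4/(-4))²*62)*(-26) = ((4*(¼) + 4*(-¼))²*62)*(-26) = ((1 - 1)²*62)*(-26) = (0²*62)*(-26) = (0*62)*(-26) = 0*(-26) = 0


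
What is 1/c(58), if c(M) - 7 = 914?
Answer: 1/921 ≈ 0.0010858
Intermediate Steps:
c(M) = 921 (c(M) = 7 + 914 = 921)
1/c(58) = 1/921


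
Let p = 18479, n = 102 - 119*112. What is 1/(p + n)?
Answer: 1/5253 ≈ 0.00019037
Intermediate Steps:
n = -13226 (n = 102 - 13328 = -13226)
1/(p + n) = 1/(18479 - 13226) = 1/5253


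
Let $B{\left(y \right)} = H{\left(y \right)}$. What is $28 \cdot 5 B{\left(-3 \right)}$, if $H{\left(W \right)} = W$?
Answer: $-420$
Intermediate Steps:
$B{\left(y \right)} = y$
$28 \cdot 5 B{\left(-3 \right)} = 28 \cdot 5 \left(-3\right) = 140 \left(-3\right) = -420$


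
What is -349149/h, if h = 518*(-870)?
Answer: 116383/150220 ≈ 0.77475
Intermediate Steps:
h = -450660
-349149/h = -349149/(-450660) = -349149*(-1/450660) = 116383/150220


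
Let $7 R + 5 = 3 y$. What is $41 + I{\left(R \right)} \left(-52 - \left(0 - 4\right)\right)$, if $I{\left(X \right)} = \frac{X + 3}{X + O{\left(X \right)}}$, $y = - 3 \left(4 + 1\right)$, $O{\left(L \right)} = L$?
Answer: $\frac{677}{25} \approx 27.08$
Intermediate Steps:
$y = -15$ ($y = \left(-3\right) 5 = -15$)
$R = - \frac{50}{7}$ ($R = - \frac{5}{7} + \frac{3 \left(-15\right)}{7} = - \frac{5}{7} + \frac{1}{7} \left(-45\right) = - \frac{5}{7} - \frac{45}{7} = - \frac{50}{7} \approx -7.1429$)
$I{\left(X \right)} = \frac{3 + X}{2 X}$ ($I{\left(X \right)} = \frac{X + 3}{X + X} = \frac{3 + X}{2 X}$)
$41 + I{\left(R \right)} \left(-52 - \left(0 - 4\right)\right) = 41 + \frac{3 - \frac{50}{7}}{2 \left(- \frac{50}{7}\right)} \left(-52 - \left(0 - 4\right)\right) = 41 + \frac{1}{2} \left(- \frac{7}{50}\right) \left(- \frac{29}{7}\right) \left(-52 - \left(0 - 4\right)\right) = 41 + \frac{29 \left(-52 - -4\right)}{100} = 41 + \frac{29 \left(-52 + 4\right)}{100} = 41 + \frac{29}{100} \left(-48\right) = 41 - \frac{348}{25} = \frac{677}{25}$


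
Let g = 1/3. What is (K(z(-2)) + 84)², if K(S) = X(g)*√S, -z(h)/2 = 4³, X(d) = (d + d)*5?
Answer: 50704/9 + 4480*I*√2 ≈ 5633.8 + 6335.7*I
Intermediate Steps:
g = ⅓ ≈ 0.33333
X(d) = 10*d (X(d) = (2*d)*5 = 10*d)
z(h) = -128 (z(h) = -2*4³ = -2*64 = -128)
K(S) = 10*√S/3 (K(S) = (10*(⅓))*√S = 10*√S/3)
(K(z(-2)) + 84)² = (10*√(-128)/3 + 84)² = (10*(8*I*√2)/3 + 84)² = (80*I*√2/3 + 84)² = (84 + 80*I*√2/3)²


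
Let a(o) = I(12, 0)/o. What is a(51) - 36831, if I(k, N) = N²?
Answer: -36831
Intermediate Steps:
a(o) = 0 (a(o) = 0²/o = 0/o = 0)
a(51) - 36831 = 0 - 36831 = -36831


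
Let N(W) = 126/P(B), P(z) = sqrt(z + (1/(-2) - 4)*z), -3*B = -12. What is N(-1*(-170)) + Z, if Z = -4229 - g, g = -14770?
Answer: 10541 - 9*I*sqrt(14) ≈ 10541.0 - 33.675*I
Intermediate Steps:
B = 4 (B = -1/3*(-12) = 4)
P(z) = sqrt(14)*sqrt(-z)/2 (P(z) = sqrt(z + (-1/2 - 4)*z) = sqrt(z - 9*z/2) = sqrt(-7*z/2) = sqrt(14)*sqrt(-z)/2)
N(W) = -9*I*sqrt(14) (N(W) = 126/((sqrt(14)*sqrt(-1*4)/2)) = 126/((sqrt(14)*sqrt(-4)/2)) = 126/((sqrt(14)*(2*I)/2)) = 126/((I*sqrt(14))) = 126*(-I*sqrt(14)/14) = -9*I*sqrt(14))
Z = 10541 (Z = -4229 - 1*(-14770) = -4229 + 14770 = 10541)
N(-1*(-170)) + Z = -9*I*sqrt(14) + 10541 = 10541 - 9*I*sqrt(14)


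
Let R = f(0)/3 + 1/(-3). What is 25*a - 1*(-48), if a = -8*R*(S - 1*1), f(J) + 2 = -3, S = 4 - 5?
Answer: -752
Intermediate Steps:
S = -1
f(J) = -5 (f(J) = -2 - 3 = -5)
R = -2 (R = -5/3 + 1/(-3) = -5*1/3 + 1*(-1/3) = -5/3 - 1/3 = -2)
a = -32 (a = -(-16)*(-1 - 1*1) = -(-16)*(-1 - 1) = -(-16)*(-2) = -8*4 = -32)
25*a - 1*(-48) = 25*(-32) - 1*(-48) = -800 + 48 = -752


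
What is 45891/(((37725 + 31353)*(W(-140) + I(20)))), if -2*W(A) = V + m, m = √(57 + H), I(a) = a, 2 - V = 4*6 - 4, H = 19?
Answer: 5099/217556 + 5099*√19/6309124 ≈ 0.026960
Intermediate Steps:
V = -18 (V = 2 - (4*6 - 4) = 2 - (24 - 4) = 2 - 1*20 = 2 - 20 = -18)
m = 2*√19 (m = √(57 + 19) = √76 = 2*√19 ≈ 8.7178)
W(A) = 9 - √19 (W(A) = -(-18 + 2*√19)/2 = 9 - √19)
45891/(((37725 + 31353)*(W(-140) + I(20)))) = 45891/(((37725 + 31353)*((9 - √19) + 20))) = 45891/((69078*(29 - √19))) = 45891/(2003262 - 69078*√19)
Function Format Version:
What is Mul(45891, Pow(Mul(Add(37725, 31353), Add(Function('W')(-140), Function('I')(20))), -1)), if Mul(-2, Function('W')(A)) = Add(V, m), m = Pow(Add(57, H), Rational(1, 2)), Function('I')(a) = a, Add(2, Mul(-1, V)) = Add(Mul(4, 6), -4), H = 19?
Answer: Add(Rational(5099, 217556), Mul(Rational(5099, 6309124), Pow(19, Rational(1, 2)))) ≈ 0.026960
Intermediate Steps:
V = -18 (V = Add(2, Mul(-1, Add(Mul(4, 6), -4))) = Add(2, Mul(-1, Add(24, -4))) = Add(2, Mul(-1, 20)) = Add(2, -20) = -18)
m = Mul(2, Pow(19, Rational(1, 2))) (m = Pow(Add(57, 19), Rational(1, 2)) = Pow(76, Rational(1, 2)) = Mul(2, Pow(19, Rational(1, 2))) ≈ 8.7178)
Function('W')(A) = Add(9, Mul(-1, Pow(19, Rational(1, 2)))) (Function('W')(A) = Mul(Rational(-1, 2), Add(-18, Mul(2, Pow(19, Rational(1, 2))))) = Add(9, Mul(-1, Pow(19, Rational(1, 2)))))
Mul(45891, Pow(Mul(Add(37725, 31353), Add(Function('W')(-140), Function('I')(20))), -1)) = Mul(45891, Pow(Mul(Add(37725, 31353), Add(Add(9, Mul(-1, Pow(19, Rational(1, 2)))), 20)), -1)) = Mul(45891, Pow(Mul(69078, Add(29, Mul(-1, Pow(19, Rational(1, 2))))), -1)) = Mul(45891, Pow(Add(2003262, Mul(-69078, Pow(19, Rational(1, 2)))), -1))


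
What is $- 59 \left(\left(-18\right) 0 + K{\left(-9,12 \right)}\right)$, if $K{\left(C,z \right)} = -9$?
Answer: $531$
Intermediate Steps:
$- 59 \left(\left(-18\right) 0 + K{\left(-9,12 \right)}\right) = - 59 \left(\left(-18\right) 0 - 9\right) = - 59 \left(0 - 9\right) = \left(-59\right) \left(-9\right) = 531$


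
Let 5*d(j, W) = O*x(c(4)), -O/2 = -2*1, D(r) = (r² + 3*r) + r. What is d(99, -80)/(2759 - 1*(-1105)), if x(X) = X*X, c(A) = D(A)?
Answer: 512/2415 ≈ 0.21201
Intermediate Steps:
D(r) = r² + 4*r
c(A) = A*(4 + A)
O = 4 (O = -(-4) = -2*(-2) = 4)
x(X) = X²
d(j, W) = 4096/5 (d(j, W) = (4*(4*(4 + 4))²)/5 = (4*(4*8)²)/5 = (4*32²)/5 = (4*1024)/5 = (⅕)*4096 = 4096/5)
d(99, -80)/(2759 - 1*(-1105)) = 4096/(5*(2759 - 1*(-1105))) = 4096/(5*(2759 + 1105)) = (4096/5)/3864 = (4096/5)*(1/3864) = 512/2415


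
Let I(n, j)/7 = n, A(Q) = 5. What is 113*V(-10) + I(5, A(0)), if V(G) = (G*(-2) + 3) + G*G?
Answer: 13934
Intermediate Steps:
I(n, j) = 7*n
V(G) = 3 + G² - 2*G (V(G) = (-2*G + 3) + G² = (3 - 2*G) + G² = 3 + G² - 2*G)
113*V(-10) + I(5, A(0)) = 113*(3 + (-10)² - 2*(-10)) + 7*5 = 113*(3 + 100 + 20) + 35 = 113*123 + 35 = 13899 + 35 = 13934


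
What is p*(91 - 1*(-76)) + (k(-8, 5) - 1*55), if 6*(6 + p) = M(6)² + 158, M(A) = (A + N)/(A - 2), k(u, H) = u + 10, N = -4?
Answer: 26797/8 ≈ 3349.6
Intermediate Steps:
k(u, H) = 10 + u
M(A) = (-4 + A)/(-2 + A) (M(A) = (A - 4)/(A - 2) = (-4 + A)/(-2 + A))
p = 163/8 (p = -6 + (((-4 + 6)/(-2 + 6))² + 158)/6 = -6 + ((2/4)² + 158)/6 = -6 + (((¼)*2)² + 158)/6 = -6 + ((½)² + 158)/6 = -6 + (¼ + 158)/6 = -6 + (⅙)*(633/4) = -6 + 211/8 = 163/8 ≈ 20.375)
p*(91 - 1*(-76)) + (k(-8, 5) - 1*55) = 163*(91 - 1*(-76))/8 + ((10 - 8) - 1*55) = 163*(91 + 76)/8 + (2 - 55) = (163/8)*167 - 53 = 27221/8 - 53 = 26797/8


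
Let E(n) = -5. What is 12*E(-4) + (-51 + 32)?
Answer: -79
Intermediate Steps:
12*E(-4) + (-51 + 32) = 12*(-5) + (-51 + 32) = -60 - 19 = -79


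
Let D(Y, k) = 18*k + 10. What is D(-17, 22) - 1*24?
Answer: 382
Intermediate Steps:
D(Y, k) = 10 + 18*k
D(-17, 22) - 1*24 = (10 + 18*22) - 1*24 = (10 + 396) - 24 = 406 - 24 = 382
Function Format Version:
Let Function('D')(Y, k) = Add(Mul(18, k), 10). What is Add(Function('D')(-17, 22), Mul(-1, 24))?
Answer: 382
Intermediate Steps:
Function('D')(Y, k) = Add(10, Mul(18, k))
Add(Function('D')(-17, 22), Mul(-1, 24)) = Add(Add(10, Mul(18, 22)), Mul(-1, 24)) = Add(Add(10, 396), -24) = Add(406, -24) = 382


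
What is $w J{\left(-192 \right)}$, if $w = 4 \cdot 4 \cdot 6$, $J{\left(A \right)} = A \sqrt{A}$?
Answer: $- 147456 i \sqrt{3} \approx - 2.554 \cdot 10^{5} i$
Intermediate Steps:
$J{\left(A \right)} = A^{\frac{3}{2}}$
$w = 96$ ($w = 16 \cdot 6 = 96$)
$w J{\left(-192 \right)} = 96 \left(-192\right)^{\frac{3}{2}} = 96 \left(- 1536 i \sqrt{3}\right) = - 147456 i \sqrt{3}$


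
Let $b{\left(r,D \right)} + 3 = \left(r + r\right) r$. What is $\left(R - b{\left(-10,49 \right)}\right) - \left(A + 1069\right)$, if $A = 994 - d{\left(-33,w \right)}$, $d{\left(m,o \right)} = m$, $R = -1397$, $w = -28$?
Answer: $-3690$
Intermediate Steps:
$A = 1027$ ($A = 994 - -33 = 994 + 33 = 1027$)
$b{\left(r,D \right)} = -3 + 2 r^{2}$ ($b{\left(r,D \right)} = -3 + \left(r + r\right) r = -3 + 2 r r = -3 + 2 r^{2}$)
$\left(R - b{\left(-10,49 \right)}\right) - \left(A + 1069\right) = \left(-1397 - \left(-3 + 2 \left(-10\right)^{2}\right)\right) - \left(1027 + 1069\right) = \left(-1397 - \left(-3 + 2 \cdot 100\right)\right) - 2096 = \left(-1397 - \left(-3 + 200\right)\right) - 2096 = \left(-1397 - 197\right) - 2096 = -1594 - 2096 = -3690$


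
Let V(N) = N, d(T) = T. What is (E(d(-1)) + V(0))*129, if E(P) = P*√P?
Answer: -129*I ≈ -129.0*I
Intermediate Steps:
E(P) = P^(3/2)
(E(d(-1)) + V(0))*129 = ((-1)^(3/2) + 0)*129 = (-I + 0)*129 = -I*129 = -129*I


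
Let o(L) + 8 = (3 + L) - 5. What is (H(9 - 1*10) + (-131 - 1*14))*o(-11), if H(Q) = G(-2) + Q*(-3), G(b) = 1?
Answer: 2961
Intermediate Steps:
o(L) = -10 + L (o(L) = -8 + ((3 + L) - 5) = -8 + (-2 + L) = -10 + L)
H(Q) = 1 - 3*Q (H(Q) = 1 + Q*(-3) = 1 - 3*Q)
(H(9 - 1*10) + (-131 - 1*14))*o(-11) = ((1 - 3*(9 - 1*10)) + (-131 - 1*14))*(-10 - 11) = ((1 - 3*(9 - 10)) + (-131 - 14))*(-21) = ((1 - 3*(-1)) - 145)*(-21) = ((1 + 3) - 145)*(-21) = (4 - 145)*(-21) = -141*(-21) = 2961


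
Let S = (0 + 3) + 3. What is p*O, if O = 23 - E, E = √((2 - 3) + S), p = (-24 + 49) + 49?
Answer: 1702 - 74*√5 ≈ 1536.5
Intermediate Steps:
S = 6 (S = 3 + 3 = 6)
p = 74 (p = 25 + 49 = 74)
E = √5 (E = √((2 - 3) + 6) = √(-1 + 6) = √5 ≈ 2.2361)
O = 23 - √5 ≈ 20.764
p*O = 74*(23 - √5) = 1702 - 74*√5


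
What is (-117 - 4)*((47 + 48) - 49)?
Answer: -5566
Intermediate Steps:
(-117 - 4)*((47 + 48) - 49) = -121*(95 - 49) = -121*46 = -5566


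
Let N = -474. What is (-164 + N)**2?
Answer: 407044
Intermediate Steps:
(-164 + N)**2 = (-164 - 474)**2 = (-638)**2 = 407044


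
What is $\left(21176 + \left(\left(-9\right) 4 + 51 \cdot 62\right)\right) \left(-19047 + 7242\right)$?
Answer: $-286885110$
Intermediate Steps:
$\left(21176 + \left(\left(-9\right) 4 + 51 \cdot 62\right)\right) \left(-19047 + 7242\right) = \left(21176 + \left(-36 + 3162\right)\right) \left(-11805\right) = \left(21176 + 3126\right) \left(-11805\right) = 24302 \left(-11805\right) = -286885110$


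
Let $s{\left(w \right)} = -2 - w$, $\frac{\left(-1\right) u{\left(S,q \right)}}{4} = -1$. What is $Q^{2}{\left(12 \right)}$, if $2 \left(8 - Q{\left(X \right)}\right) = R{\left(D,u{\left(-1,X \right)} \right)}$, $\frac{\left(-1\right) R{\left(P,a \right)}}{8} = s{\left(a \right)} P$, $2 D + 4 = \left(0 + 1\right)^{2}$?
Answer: $1936$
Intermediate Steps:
$u{\left(S,q \right)} = 4$ ($u{\left(S,q \right)} = \left(-4\right) \left(-1\right) = 4$)
$D = - \frac{3}{2}$ ($D = -2 + \frac{\left(0 + 1\right)^{2}}{2} = -2 + \frac{1^{2}}{2} = -2 + \frac{1}{2} \cdot 1 = -2 + \frac{1}{2} = - \frac{3}{2} \approx -1.5$)
$R{\left(P,a \right)} = - 8 P \left(-2 - a\right)$ ($R{\left(P,a \right)} = - 8 \left(-2 - a\right) P = - 8 P \left(-2 - a\right)$)
$Q{\left(X \right)} = 44$ ($Q{\left(X \right)} = 8 - \frac{8 \left(- \frac{3}{2}\right) \left(2 + 4\right)}{2} = 8 - \frac{8 \left(- \frac{3}{2}\right) 6}{2} = 8 - -36 = 8 + 36 = 44$)
$Q^{2}{\left(12 \right)} = 44^{2} = 1936$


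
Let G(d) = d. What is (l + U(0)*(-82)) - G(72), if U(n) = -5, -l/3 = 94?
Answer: 56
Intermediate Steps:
l = -282 (l = -3*94 = -282)
(l + U(0)*(-82)) - G(72) = (-282 - 5*(-82)) - 1*72 = (-282 + 410) - 72 = 128 - 72 = 56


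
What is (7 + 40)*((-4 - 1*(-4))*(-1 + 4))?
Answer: 0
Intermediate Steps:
(7 + 40)*((-4 - 1*(-4))*(-1 + 4)) = 47*((-4 + 4)*3) = 47*(0*3) = 47*0 = 0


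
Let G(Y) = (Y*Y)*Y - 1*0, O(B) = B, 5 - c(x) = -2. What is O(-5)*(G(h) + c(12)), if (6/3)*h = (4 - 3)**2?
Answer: -285/8 ≈ -35.625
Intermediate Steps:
c(x) = 7 (c(x) = 5 - 1*(-2) = 5 + 2 = 7)
h = 1/2 (h = (4 - 3)**2/2 = (1/2)*1**2 = (1/2)*1 = 1/2 ≈ 0.50000)
G(Y) = Y**3 (G(Y) = Y**2*Y + 0 = Y**3 + 0 = Y**3)
O(-5)*(G(h) + c(12)) = -5*((1/2)**3 + 7) = -5*(1/8 + 7) = -5*57/8 = -285/8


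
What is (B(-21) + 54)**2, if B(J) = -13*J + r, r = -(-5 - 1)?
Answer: 110889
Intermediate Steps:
r = 6 (r = -1*(-6) = 6)
B(J) = 6 - 13*J (B(J) = -13*J + 6 = 6 - 13*J)
(B(-21) + 54)**2 = ((6 - 13*(-21)) + 54)**2 = ((6 + 273) + 54)**2 = (279 + 54)**2 = 333**2 = 110889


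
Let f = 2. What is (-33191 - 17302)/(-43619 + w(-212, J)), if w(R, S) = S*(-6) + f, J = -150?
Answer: 16831/14239 ≈ 1.1820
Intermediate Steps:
w(R, S) = 2 - 6*S (w(R, S) = S*(-6) + 2 = -6*S + 2 = 2 - 6*S)
(-33191 - 17302)/(-43619 + w(-212, J)) = (-33191 - 17302)/(-43619 + (2 - 6*(-150))) = -50493/(-43619 + (2 + 900)) = -50493/(-43619 + 902) = -50493/(-42717) = -50493*(-1/42717) = 16831/14239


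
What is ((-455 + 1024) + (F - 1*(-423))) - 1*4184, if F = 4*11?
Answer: -3148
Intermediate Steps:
F = 44
((-455 + 1024) + (F - 1*(-423))) - 1*4184 = ((-455 + 1024) + (44 - 1*(-423))) - 1*4184 = (569 + (44 + 423)) - 4184 = (569 + 467) - 4184 = 1036 - 4184 = -3148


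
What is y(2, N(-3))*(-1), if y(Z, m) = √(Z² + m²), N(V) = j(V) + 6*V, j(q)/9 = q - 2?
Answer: -√3973 ≈ -63.032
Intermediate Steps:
j(q) = -18 + 9*q (j(q) = 9*(q - 2) = 9*(-2 + q) = -18 + 9*q)
N(V) = -18 + 15*V (N(V) = (-18 + 9*V) + 6*V = -18 + 15*V)
y(2, N(-3))*(-1) = √(2² + (-18 + 15*(-3))²)*(-1) = √(4 + (-18 - 45)²)*(-1) = √(4 + (-63)²)*(-1) = √(4 + 3969)*(-1) = √3973*(-1) = -√3973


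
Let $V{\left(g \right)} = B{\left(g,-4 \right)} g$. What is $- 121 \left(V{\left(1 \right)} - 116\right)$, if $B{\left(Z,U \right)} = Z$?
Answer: $13915$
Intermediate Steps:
$V{\left(g \right)} = g^{2}$ ($V{\left(g \right)} = g g = g^{2}$)
$- 121 \left(V{\left(1 \right)} - 116\right) = - 121 \left(1^{2} - 116\right) = - 121 \left(1 - 116\right) = \left(-121\right) \left(-115\right) = 13915$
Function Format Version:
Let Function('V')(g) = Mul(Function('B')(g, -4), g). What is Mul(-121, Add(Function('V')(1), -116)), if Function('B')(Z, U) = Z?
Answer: 13915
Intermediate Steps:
Function('V')(g) = Pow(g, 2) (Function('V')(g) = Mul(g, g) = Pow(g, 2))
Mul(-121, Add(Function('V')(1), -116)) = Mul(-121, Add(Pow(1, 2), -116)) = Mul(-121, Add(1, -116)) = Mul(-121, -115) = 13915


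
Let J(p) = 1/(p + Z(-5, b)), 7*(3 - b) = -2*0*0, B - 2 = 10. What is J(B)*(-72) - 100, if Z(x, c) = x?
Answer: -772/7 ≈ -110.29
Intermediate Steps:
B = 12 (B = 2 + 10 = 12)
b = 3 (b = 3 - (-2*0)*0/7 = 3 - 0*0 = 3 - ⅐*0 = 3 + 0 = 3)
J(p) = 1/(-5 + p) (J(p) = 1/(p - 5) = 1/(-5 + p))
J(B)*(-72) - 100 = -72/(-5 + 12) - 100 = -72/7 - 100 = -772/7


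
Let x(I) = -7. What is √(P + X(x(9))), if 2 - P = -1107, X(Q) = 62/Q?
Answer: √53907/7 ≈ 33.168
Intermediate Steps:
P = 1109 (P = 2 - 1*(-1107) = 2 + 1107 = 1109)
√(P + X(x(9))) = √(1109 + 62/(-7)) = √(1109 + 62*(-⅐)) = √(1109 - 62/7) = √(7701/7) = √53907/7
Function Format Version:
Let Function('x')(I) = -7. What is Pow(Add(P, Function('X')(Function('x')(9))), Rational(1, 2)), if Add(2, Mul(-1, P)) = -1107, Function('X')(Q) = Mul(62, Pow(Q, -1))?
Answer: Mul(Rational(1, 7), Pow(53907, Rational(1, 2))) ≈ 33.168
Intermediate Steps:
P = 1109 (P = Add(2, Mul(-1, -1107)) = Add(2, 1107) = 1109)
Pow(Add(P, Function('X')(Function('x')(9))), Rational(1, 2)) = Pow(Add(1109, Mul(62, Pow(-7, -1))), Rational(1, 2)) = Pow(Add(1109, Mul(62, Rational(-1, 7))), Rational(1, 2)) = Pow(Add(1109, Rational(-62, 7)), Rational(1, 2)) = Pow(Rational(7701, 7), Rational(1, 2)) = Mul(Rational(1, 7), Pow(53907, Rational(1, 2)))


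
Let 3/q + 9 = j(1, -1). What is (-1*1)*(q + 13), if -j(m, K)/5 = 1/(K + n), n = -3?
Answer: -391/31 ≈ -12.613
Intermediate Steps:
j(m, K) = -5/(-3 + K) (j(m, K) = -5/(K - 3) = -5/(-3 + K))
q = -12/31 (q = 3/(-9 - 5/(-3 - 1)) = 3/(-9 - 5/(-4)) = 3/(-9 - 5*(-¼)) = 3/(-9 + 5/4) = 3/(-31/4) = 3*(-4/31) = -12/31 ≈ -0.38710)
(-1*1)*(q + 13) = (-1*1)*(-12/31 + 13) = -1*391/31 = -391/31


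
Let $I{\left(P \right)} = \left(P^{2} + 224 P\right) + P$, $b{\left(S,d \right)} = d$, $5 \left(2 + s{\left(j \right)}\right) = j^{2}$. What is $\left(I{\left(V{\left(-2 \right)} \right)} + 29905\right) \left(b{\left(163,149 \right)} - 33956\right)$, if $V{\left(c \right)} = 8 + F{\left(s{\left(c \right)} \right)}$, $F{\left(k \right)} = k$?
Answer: $- \frac{26607157017}{25} \approx -1.0643 \cdot 10^{9}$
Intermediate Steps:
$s{\left(j \right)} = -2 + \frac{j^{2}}{5}$
$V{\left(c \right)} = 6 + \frac{c^{2}}{5}$ ($V{\left(c \right)} = 8 + \left(-2 + \frac{c^{2}}{5}\right) = 6 + \frac{c^{2}}{5}$)
$I{\left(P \right)} = P^{2} + 225 P$
$\left(I{\left(V{\left(-2 \right)} \right)} + 29905\right) \left(b{\left(163,149 \right)} - 33956\right) = \left(\left(6 + \frac{\left(-2\right)^{2}}{5}\right) \left(225 + \left(6 + \frac{\left(-2\right)^{2}}{5}\right)\right) + 29905\right) \left(149 - 33956\right) = \left(\left(6 + \frac{1}{5} \cdot 4\right) \left(225 + \left(6 + \frac{1}{5} \cdot 4\right)\right) + 29905\right) \left(-33807\right) = \left(\left(6 + \frac{4}{5}\right) \left(225 + \left(6 + \frac{4}{5}\right)\right) + 29905\right) \left(-33807\right) = \left(\frac{34 \left(225 + \frac{34}{5}\right)}{5} + 29905\right) \left(-33807\right) = \left(\frac{34}{5} \cdot \frac{1159}{5} + 29905\right) \left(-33807\right) = \left(\frac{39406}{25} + 29905\right) \left(-33807\right) = \frac{787031}{25} \left(-33807\right) = - \frac{26607157017}{25}$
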